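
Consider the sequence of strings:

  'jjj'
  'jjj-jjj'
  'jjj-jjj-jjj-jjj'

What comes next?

Each string is two copies of the previous one joined by '-'.
Doubling jjj-jjj-jjj-jjj with '-' between the halves:

jjj-jjj-jjj-jjj-jjj-jjj-jjj-jjj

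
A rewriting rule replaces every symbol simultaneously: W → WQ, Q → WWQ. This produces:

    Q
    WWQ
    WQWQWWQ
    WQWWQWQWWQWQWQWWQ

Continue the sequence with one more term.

Rewriting the 17 symbols of WQWWQWQWWQWQWQWWQ one by one yields WQ WWQ WQ WQ WWQ WQ WWQ WQ WQ WWQ WQ WWQ WQ WWQ WQ WQ WWQ; concatenated:

WQWWQWQWQWWQWQWWQWQWQWWQWQWWQWQWWQWQWQWWQ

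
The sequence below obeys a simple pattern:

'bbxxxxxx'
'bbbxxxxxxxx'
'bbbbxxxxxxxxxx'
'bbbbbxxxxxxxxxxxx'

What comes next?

bbbbbbxxxxxxxxxxxxxx

The n-th term is n-1 b's then 2n x's, where the shown terms are n = 3, 4, 5, 6.
At n = 7 the blocks have lengths 6, 14.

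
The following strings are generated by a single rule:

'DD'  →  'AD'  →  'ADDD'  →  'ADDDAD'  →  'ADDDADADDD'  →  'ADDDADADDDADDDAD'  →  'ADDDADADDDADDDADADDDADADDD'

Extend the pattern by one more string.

From term 3 onward, concatenate the last term with the second-to-last: AD·DD = ADDD, ADDD·AD = ADDDAD, …
So term 8 is ADDDADADDDADDDADADDDADADDD·ADDDADADDDADDDAD.

ADDDADADDDADDDADADDDADADDDADDDADADDDADDDAD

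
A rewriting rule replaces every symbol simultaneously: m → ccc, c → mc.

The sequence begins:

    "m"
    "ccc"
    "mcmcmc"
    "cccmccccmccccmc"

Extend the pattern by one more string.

Rewriting the 15 symbols of cccmccccmccccmc one by one yields mc mc mc ccc mc mc mc mc ccc mc mc mc mc ccc mc; concatenated:

mcmcmccccmcmcmcmccccmcmcmcmccccmc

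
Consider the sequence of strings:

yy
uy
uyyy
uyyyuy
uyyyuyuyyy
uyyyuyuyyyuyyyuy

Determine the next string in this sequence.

From term 3 onward, concatenate the last term with the second-to-last: uy·yy = uyyy, uyyy·uy = uyyyuy, …
The next term joins uyyyuyuyyyuyyyuy and uyyyuyuyyy.

uyyyuyuyyyuyyyuyuyyyuyuyyy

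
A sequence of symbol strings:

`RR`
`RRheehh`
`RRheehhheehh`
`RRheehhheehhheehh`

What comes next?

RRheehhheehhheehhheehh

Every step adds heehh to the end: s(k+1) = s(k)·heehh.
One more step from RRheehhheehhheehh gives the answer.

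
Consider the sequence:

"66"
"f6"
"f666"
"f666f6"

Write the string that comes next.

f666f6f666

This is a Fibonacci-style word recurrence s(k) = s(k−1)·s(k−2): e.g. f6·66 = f666.
Continuing: f666f6 · f666 gives term 5.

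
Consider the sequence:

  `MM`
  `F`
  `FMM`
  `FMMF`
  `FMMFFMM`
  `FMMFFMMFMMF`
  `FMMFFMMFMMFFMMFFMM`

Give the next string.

From term 3 onward, concatenate the last term with the second-to-last: F·MM = FMM, FMM·F = FMMF, …
The next term joins FMMFFMMFMMFFMMFFMM and FMMFFMMFMMF.

FMMFFMMFMMFFMMFFMMFMMFFMMFMMF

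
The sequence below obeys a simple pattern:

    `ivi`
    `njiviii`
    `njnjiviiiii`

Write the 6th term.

njnjnjnjnjiviiiiiiiiiii

s(k+1) = nj·s(k)·ii, so each term gains nj as a prefix and ii as a suffix.
From njnjiviiiii, 3 further steps: njnjiviiiii → njnjnjiviiiiiii → njnjnjnjiviiiiiiiii → (answer).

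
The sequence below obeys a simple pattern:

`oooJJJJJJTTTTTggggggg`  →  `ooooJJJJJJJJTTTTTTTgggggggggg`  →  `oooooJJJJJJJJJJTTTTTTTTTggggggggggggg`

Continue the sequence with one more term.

The n-th term is n+1 o's then 2n+2 J's then 2n+1 T's then 3n+1 g's, where the shown terms are n = 2, 3, 4.
Setting n = 5 gives 6, 12, 11, 16 characters in each block.

ooooooJJJJJJJJJJJJTTTTTTTTTTTgggggggggggggggg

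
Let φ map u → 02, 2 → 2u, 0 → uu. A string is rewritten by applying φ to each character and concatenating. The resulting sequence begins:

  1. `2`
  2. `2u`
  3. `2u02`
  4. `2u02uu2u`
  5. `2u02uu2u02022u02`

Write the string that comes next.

Rewriting the 16 symbols of 2u02uu2u02022u02 one by one yields 2u 02 uu 2u 02 02 2u 02 uu 2u uu 2u 2u 02 uu 2u; concatenated:

2u02uu2u02022u02uu2uuu2u2u02uu2u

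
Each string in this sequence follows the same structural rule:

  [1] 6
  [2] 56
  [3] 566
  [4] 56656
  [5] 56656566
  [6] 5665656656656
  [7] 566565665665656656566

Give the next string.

From term 3 onward, concatenate the last term with the second-to-last: 56·6 = 566, 566·56 = 56656, …
Continuing: 566565665665656656566 · 5665656656656 gives term 8.

5665656656656566565665665656656656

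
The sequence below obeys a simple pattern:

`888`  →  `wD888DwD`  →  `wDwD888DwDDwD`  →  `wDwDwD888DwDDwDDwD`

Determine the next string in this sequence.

s(k+1) = wD·s(k)·DwD, so each term gains wD as a prefix and DwD as a suffix.
One more step from wDwDwD888DwDDwDDwD gives the answer.

wDwDwDwD888DwDDwDDwDDwD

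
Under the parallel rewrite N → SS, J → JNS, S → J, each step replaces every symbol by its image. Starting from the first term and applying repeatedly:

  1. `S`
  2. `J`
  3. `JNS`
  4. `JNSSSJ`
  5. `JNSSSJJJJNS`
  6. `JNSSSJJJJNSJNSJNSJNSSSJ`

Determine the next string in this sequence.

φ(JNSSSJJJJNSJNSJNSJNSSSJ) expands symbol-by-symbol to JNS SS J J J JNS JNS JNS JNS SS J JNS SS J JNS SS J JNS SS J J J JNS; joining the 23 pieces gives the next term.

JNSSSJJJJNSJNSJNSJNSSSJJNSSSJJNSSSJJNSSSJJJJNS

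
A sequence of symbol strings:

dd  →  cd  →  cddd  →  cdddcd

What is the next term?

Each term (from the third on) is the previous term followed by the one before it: term 3 = cd·dd = cddd.
So term 5 is cdddcd·cddd.

cdddcdcddd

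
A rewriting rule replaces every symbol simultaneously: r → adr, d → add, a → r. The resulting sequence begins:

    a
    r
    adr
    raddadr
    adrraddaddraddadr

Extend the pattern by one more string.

Replace each of the 17 characters of adrraddaddraddadr in place — r add adr adr r add add r add add adr r add add r add adr — and concatenate.

raddadradrraddaddraddaddadrraddaddraddadr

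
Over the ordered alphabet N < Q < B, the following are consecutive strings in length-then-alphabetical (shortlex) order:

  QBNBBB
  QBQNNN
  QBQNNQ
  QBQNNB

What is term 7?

Advancing 3 positions from QBQNNB through QBQNNB → QBQNQN → QBQNQQ reaches term 7.

QBQNQB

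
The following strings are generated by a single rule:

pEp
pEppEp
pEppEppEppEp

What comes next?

Every step duplicates the string.
So the next term is two copies of pEppEppEppEp.

pEppEppEppEppEppEppEppEp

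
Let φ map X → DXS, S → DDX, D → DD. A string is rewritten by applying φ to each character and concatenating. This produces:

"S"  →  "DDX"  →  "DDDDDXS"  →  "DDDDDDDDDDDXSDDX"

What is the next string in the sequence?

Applying the rule to each of the 16 symbols of DDDDDDDDDDDXSDDX gives the pieces DD DD DD DD DD DD DD DD DD DD DD DXS DDX DD DD DXS, which concatenate to the answer.

DDDDDDDDDDDDDDDDDDDDDDDXSDDXDDDDDXS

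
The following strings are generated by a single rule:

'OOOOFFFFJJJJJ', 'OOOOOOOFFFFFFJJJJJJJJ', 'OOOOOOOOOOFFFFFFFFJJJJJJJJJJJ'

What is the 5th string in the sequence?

Reading off run lengths: O runs 4, 7, 10; F runs 4, 6, 8; J runs 5, 8, 11 — each is linear in n (n = 1, 2, …).
For term 5, n = 5, so the run lengths are 16, 12, 17.

OOOOOOOOOOOOOOOOFFFFFFFFFFFFJJJJJJJJJJJJJJJJJ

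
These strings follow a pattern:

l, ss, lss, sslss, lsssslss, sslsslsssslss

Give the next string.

lsssslsssslsslsssslss

This is a Fibonacci-style word recurrence s(k) = s(k−2)·s(k−1): e.g. l·ss = lss.
So term 7 is lsssslss·sslsslsssslss.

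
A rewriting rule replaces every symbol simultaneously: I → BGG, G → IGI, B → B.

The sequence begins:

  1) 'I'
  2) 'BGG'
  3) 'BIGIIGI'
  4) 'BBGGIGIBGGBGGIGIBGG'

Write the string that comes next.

φ(BBGGIGIBGGBGGIGIBGG) expands symbol-by-symbol to B B IGI IGI BGG IGI BGG B IGI IGI B IGI IGI BGG IGI BGG B IGI IGI; joining the 19 pieces gives the next term.

BBIGIIGIBGGIGIBGGBIGIIGIBIGIIGIBGGIGIBGGBIGIIGI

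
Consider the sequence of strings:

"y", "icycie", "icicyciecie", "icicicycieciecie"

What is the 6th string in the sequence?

icicicicicycieciecieciecie

Each term wraps the previous one in ic on the left and cie on the right.
From icicicycieciecie, 2 further steps: icicicycieciecie → icicicicyciecieciecie → (answer).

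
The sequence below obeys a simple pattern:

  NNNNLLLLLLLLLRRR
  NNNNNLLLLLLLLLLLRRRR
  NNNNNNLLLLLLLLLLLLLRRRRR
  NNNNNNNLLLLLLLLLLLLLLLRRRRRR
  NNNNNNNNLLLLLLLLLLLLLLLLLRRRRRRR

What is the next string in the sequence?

Term n consists of n+1 N's, followed by 2n+3 L's, followed by n R's, where the shown terms are n = 3, 4, 5, 6, 7.
At n = 8 the blocks have lengths 9, 19, 8.

NNNNNNNNNLLLLLLLLLLLLLLLLLLLRRRRRRRR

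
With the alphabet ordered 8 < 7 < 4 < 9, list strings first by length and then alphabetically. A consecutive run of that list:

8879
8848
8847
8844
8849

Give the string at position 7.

8897

Continuing the enumeration 2 steps past 8849: 8849 → 8898 → (answer).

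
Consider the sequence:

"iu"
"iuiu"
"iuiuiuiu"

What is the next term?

s(k+1) = s(k)·s(k) — each term doubles the last.
So the next term is two copies of iuiuiuiu.

iuiuiuiuiuiuiuiu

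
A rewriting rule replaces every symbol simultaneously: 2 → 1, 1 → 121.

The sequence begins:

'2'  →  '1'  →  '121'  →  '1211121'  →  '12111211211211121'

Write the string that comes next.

Rewriting the 17 symbols of 12111211211211121 one by one yields 121 1 121 121 121 1 121 121 1 121 121 1 121 121 121 1 121; concatenated:

12111211211211121121112112111211211211121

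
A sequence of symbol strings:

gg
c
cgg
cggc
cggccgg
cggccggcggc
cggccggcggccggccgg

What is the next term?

From term 3 onward, concatenate the last term with the second-to-last: c·gg = cgg, cgg·c = cggc, …
So term 8 is cggccggcggccggccgg·cggccggcggc.

cggccggcggccggccggcggccggcggc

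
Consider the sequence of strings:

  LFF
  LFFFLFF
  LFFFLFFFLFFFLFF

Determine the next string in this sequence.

s(k+1) = s(k)·F·s(k) — each term doubles the last with 'F' between the halves.
So the next term is two copies of LFFFLFFFLFFFLFF with 'F' between the halves.

LFFFLFFFLFFFLFFFLFFFLFFFLFFFLFF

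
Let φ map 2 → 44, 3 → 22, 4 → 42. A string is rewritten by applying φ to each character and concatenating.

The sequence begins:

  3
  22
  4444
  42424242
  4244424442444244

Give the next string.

42444242424442424244424242444242

φ(4244424442444244) expands symbol-by-symbol to 42 44 42 42 42 44 42 42 42 44 42 42 42 44 42 42; joining the 16 pieces gives the next term.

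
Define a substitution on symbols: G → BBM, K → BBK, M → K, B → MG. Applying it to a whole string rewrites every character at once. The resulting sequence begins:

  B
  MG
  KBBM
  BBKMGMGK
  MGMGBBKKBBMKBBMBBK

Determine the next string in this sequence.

Applying the rule to each of the 18 symbols of MGMGBBKKBBMKBBMBBK gives the pieces K BBM K BBM MG MG BBK BBK MG MG K BBK MG MG K MG MG BBK, which concatenate to the answer.

KBBMKBBMMGMGBBKBBKMGMGKBBKMGMGKMGMGBBK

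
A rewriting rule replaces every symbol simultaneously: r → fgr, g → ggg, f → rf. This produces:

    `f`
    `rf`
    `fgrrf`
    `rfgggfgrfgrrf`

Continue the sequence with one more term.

Applying the rule to each of the 13 symbols of rfgggfgrfgrrf gives the pieces fgr rf ggg ggg ggg rf ggg fgr rf ggg fgr fgr rf, which concatenate to the answer.

fgrrfgggggggggrfgggfgrrfgggfgrfgrrf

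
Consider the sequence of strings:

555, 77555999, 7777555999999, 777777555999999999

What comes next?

77777777555999999999999

Each term wraps the previous one in 77 on the left and 999 on the right.
So the next term is 77·777777555999999999·999.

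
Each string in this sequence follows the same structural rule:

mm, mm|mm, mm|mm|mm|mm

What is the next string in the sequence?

mm|mm|mm|mm|mm|mm|mm|mm

s(k+1) = s(k)·|·s(k) — each term doubles the last with '|' between the halves.
One more doubling of mm|mm|mm|mm gives the answer.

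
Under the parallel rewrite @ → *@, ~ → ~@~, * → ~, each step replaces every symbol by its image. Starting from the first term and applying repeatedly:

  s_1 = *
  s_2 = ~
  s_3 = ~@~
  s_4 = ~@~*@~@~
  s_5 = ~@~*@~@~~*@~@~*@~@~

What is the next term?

Replace each of the 19 characters of ~@~*@~@~~*@~@~*@~@~ in place — ~@~ *@ ~@~ ~ *@ ~@~ *@ ~@~ ~@~ ~ *@ ~@~ *@ ~@~ ~ *@ ~@~ *@ ~@~ — and concatenate.

~@~*@~@~~*@~@~*@~@~~@~~*@~@~*@~@~~*@~@~*@~@~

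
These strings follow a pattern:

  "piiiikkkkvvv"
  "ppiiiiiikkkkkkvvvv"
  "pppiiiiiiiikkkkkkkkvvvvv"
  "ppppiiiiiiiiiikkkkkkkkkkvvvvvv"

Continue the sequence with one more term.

pppppiiiiiiiiiiiikkkkkkkkkkkkvvvvvvv

Each string has the form p^{n} i^{2n+2} k^{2n+2} v^{n+2} (n = 1, 2, …).
Setting n = 5 gives 5, 12, 12, 7 characters in each block.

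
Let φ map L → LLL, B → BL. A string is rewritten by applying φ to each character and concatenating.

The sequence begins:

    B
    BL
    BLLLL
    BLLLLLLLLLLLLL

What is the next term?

Applying the rule to each of the 14 symbols of BLLLLLLLLLLLLL gives the pieces BL LLL LLL LLL LLL LLL LLL LLL LLL LLL LLL LLL LLL LLL, which concatenate to the answer.

BLLLLLLLLLLLLLLLLLLLLLLLLLLLLLLLLLLLLLLLL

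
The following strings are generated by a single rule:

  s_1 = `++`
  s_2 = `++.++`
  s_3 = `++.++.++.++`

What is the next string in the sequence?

++.++.++.++.++.++.++.++

Each string is two copies of the previous one joined by '.'.
One more doubling of ++.++.++.++ gives the answer.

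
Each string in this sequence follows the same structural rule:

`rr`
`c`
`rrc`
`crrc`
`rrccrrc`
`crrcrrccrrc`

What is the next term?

rrccrrccrrcrrccrrc

Each term (from the third on) is the two preceding terms concatenated in order: term 3 = rr·c = rrc.
So term 7 is rrccrrc·crrcrrccrrc.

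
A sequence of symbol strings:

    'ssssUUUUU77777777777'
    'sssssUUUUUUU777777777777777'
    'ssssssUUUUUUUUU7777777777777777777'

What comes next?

sssssssUUUUUUUUUUU77777777777777777777777

Each string has the form s^{n+2} U^{2n+1} 7^{4n+3}, where the shown terms are n = 2, 3, 4.
At n = 5 the blocks have lengths 7, 11, 23.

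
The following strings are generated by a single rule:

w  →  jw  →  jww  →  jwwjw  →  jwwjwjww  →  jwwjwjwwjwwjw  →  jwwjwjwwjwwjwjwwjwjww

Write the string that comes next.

jwwjwjwwjwwjwjwwjwjwwjwwjwjwwjwwjw

This is a Fibonacci-style word recurrence s(k) = s(k−1)·s(k−2): e.g. jw·w = jww.
So term 8 is jwwjwjwwjwwjwjwwjwjww·jwwjwjwwjwwjw.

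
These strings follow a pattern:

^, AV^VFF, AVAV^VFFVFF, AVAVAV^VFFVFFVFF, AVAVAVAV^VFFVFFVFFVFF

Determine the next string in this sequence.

Every step adds AV to the front and VFF to the end of the previous string.
Applying this once more to AVAVAVAV^VFFVFFVFFVFF:

AVAVAVAVAV^VFFVFFVFFVFFVFF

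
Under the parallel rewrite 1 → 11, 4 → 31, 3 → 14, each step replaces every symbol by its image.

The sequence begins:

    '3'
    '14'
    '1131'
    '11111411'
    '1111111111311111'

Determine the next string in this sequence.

11111111111111111111141111111111

φ(1111111111311111) expands symbol-by-symbol to 11 11 11 11 11 11 11 11 11 11 14 11 11 11 11 11; joining the 16 pieces gives the next term.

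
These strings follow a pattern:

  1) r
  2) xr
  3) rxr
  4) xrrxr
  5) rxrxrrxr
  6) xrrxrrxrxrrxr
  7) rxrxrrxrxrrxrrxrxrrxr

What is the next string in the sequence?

This is a Fibonacci-style word recurrence s(k) = s(k−2)·s(k−1): e.g. r·xr = rxr.
So term 8 is xrrxrrxrxrrxr·rxrxrrxrxrrxrrxrxrrxr.

xrrxrrxrxrrxrrxrxrrxrxrrxrrxrxrrxr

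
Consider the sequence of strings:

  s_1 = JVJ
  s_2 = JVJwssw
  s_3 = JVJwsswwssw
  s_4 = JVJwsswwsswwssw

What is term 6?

JVJwsswwsswwsswwsswwssw

Each term is the previous one with wssw appended.
From JVJwsswwsswwssw, 2 further steps: JVJwsswwsswwssw → JVJwsswwsswwsswwssw → (answer).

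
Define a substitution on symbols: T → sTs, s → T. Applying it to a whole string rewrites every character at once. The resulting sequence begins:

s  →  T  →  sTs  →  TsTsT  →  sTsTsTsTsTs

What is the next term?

TsTsTsTsTsTsTsTsTsTsT

Expanding sTsTsTsTsTs: s→T, T→sTs, s→T, T→sTs, s→T, T→sTs, s→T, T→sTs, s→T, T→sTs, s→T. Concatenated: T sTs T sTs T sTs T sTs T sTs T.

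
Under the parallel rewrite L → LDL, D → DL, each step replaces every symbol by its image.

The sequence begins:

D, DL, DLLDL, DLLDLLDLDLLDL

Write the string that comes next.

Rewriting the 13 symbols of DLLDLLDLDLLDL one by one yields DL LDL LDL DL LDL LDL DL LDL DL LDL LDL DL LDL; concatenated:

DLLDLLDLDLLDLLDLDLLDLDLLDLLDLDLLDL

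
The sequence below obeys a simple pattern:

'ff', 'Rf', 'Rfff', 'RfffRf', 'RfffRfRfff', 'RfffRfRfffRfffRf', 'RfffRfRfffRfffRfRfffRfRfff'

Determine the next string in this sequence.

Each term (from the third on) is the previous term followed by the one before it: term 3 = Rf·ff = Rfff.
So term 8 is RfffRfRfffRfffRfRfffRfRfff·RfffRfRfffRfffRf.

RfffRfRfffRfffRfRfffRfRfffRfffRfRfffRfffRf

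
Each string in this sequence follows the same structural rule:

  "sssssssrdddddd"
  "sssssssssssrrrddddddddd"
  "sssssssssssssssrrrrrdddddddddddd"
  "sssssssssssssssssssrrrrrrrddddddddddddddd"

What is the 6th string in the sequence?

Term n consists of 4n+3 s's, followed by 2n-1 r's, followed by 3n+3 d's (n = 1, 2, …).
For term 6, n = 6, so the run lengths are 27, 11, 21.

sssssssssssssssssssssssssssrrrrrrrrrrrddddddddddddddddddddd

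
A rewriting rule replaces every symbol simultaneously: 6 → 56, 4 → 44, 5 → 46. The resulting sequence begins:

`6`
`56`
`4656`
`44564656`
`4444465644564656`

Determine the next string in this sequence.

Rewriting the 16 symbols of 4444465644564656 one by one yields 44 44 44 44 44 56 46 56 44 44 46 56 44 56 46 56; concatenated:

44444444445646564444465644564656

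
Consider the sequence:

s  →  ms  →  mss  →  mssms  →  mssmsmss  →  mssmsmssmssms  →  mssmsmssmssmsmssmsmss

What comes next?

From term 3 onward, concatenate the last term with the second-to-last: ms·s = mss, mss·ms = mssms, …
The next term joins mssmsmssmssmsmssmsmss and mssmsmssmssms.

mssmsmssmssmsmssmsmssmssmsmssmssms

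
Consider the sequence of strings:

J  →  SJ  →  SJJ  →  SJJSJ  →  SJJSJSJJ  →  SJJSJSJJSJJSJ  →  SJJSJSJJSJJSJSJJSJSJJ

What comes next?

SJJSJSJJSJJSJSJJSJSJJSJJSJSJJSJJSJ

From term 3 onward, concatenate the last term with the second-to-last: SJ·J = SJJ, SJJ·SJ = SJJSJ, …
Continuing: SJJSJSJJSJJSJSJJSJSJJ · SJJSJSJJSJJSJ gives term 8.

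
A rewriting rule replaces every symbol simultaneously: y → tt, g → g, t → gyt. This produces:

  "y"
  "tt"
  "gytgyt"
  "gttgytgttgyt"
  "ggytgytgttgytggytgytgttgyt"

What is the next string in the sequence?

ggttgytgttgytggytgytgttgytggttgytgttgytggytgytgttgyt

φ(ggytgytgttgytggytgytgttgyt) expands symbol-by-symbol to g g tt gyt g tt gyt g gyt gyt g tt gyt g g tt gyt g tt gyt g gyt gyt g tt gyt; joining the 26 pieces gives the next term.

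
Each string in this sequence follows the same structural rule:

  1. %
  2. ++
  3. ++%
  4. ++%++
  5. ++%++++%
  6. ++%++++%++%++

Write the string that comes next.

++%++++%++%++++%++++%

This is a Fibonacci-style word recurrence s(k) = s(k−1)·s(k−2): e.g. ++·% = ++%.
Continuing: ++%++++%++%++ · ++%++++% gives term 7.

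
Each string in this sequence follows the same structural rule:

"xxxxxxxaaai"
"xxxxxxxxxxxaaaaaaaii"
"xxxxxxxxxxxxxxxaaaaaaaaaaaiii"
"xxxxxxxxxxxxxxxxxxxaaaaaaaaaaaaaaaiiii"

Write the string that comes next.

xxxxxxxxxxxxxxxxxxxxxxxaaaaaaaaaaaaaaaaaaaiiiii

The n-th term is 4n+3 x's then 4n-1 a's then n i's (n = 1, 2, …).
At n = 5 the blocks have lengths 23, 19, 5.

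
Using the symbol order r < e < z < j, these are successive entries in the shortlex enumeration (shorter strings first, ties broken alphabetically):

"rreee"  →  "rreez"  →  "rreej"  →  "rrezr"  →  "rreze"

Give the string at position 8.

rrejr

Advancing 3 positions from rreze through rreze → rrezz → rrezj reaches term 8.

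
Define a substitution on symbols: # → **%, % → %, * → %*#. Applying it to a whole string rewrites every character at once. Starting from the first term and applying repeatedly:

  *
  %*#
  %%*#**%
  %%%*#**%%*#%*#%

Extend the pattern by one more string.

Applying the rule to each of the 15 symbols of %%%*#**%%*#%*#% gives the pieces % % % %*# **% %*# %*# % % %*# **% % %*# **% %, which concatenate to the answer.

%%%%*#**%%*#%*#%%%*#**%%%*#**%%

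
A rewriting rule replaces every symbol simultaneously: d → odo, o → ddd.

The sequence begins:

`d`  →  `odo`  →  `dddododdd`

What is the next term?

odoodoododddododddodoodoodo

Rewriting each symbol of dddododdd: d→odo, d→odo, d→odo, o→ddd, d→odo, o→ddd, d→odo, d→odo, d→odo, which concatenates to odo odo odo ddd odo ddd odo odo odo.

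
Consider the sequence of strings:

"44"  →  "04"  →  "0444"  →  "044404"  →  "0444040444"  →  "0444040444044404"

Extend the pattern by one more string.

Each term (from the third on) is the previous term followed by the one before it: term 3 = 04·44 = 0444.
So term 7 is 0444040444044404·0444040444.

04440404440444040444040444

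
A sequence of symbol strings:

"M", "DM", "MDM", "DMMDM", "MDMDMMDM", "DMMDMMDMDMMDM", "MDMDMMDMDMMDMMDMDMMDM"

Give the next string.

DMMDMMDMDMMDMMDMDMMDMDMMDMMDMDMMDM

Each term (from the third on) is the two preceding terms concatenated in order: term 3 = M·DM = MDM.
The next term joins DMMDMMDMDMMDM and MDMDMMDMDMMDMMDMDMMDM.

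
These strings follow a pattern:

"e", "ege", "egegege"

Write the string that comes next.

Each string is two copies of the previous one joined by 'g'.
Doubling egegege with 'g' between the halves:

egegegegegegege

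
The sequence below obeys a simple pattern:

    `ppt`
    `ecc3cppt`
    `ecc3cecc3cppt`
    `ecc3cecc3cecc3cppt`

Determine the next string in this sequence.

ecc3cecc3cecc3cecc3cppt

Every step adds ecc3c at the front: s(k+1) = ecc3c·s(k).
So the next term is ecc3c·ecc3cecc3cecc3cppt.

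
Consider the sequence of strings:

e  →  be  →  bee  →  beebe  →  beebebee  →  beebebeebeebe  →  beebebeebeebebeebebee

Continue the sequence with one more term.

beebebeebeebebeebebeebeebebeebeebe

From term 3 onward, concatenate the last term with the second-to-last: be·e = bee, bee·be = beebe, …
The next term joins beebebeebeebebeebebee and beebebeebeebe.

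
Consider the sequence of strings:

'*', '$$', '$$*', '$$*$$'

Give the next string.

$$*$$$$*

Each term (from the third on) is the previous term followed by the one before it: term 3 = $$·* = $$*.
Continuing: $$*$$ · $$* gives term 5.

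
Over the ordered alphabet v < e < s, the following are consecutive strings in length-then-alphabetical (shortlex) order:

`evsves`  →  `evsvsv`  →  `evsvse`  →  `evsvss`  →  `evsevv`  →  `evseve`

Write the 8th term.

Stepping forward 2 times from evseve: evseve → evsevs, then the target.

evseev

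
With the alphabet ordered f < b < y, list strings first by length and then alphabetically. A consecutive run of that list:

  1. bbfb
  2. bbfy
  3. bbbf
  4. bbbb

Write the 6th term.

bbyf

Stepping forward 2 times from bbbb: bbbb → bbby, then the target.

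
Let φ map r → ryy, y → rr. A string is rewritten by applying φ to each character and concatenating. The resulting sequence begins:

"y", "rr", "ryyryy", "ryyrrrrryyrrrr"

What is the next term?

Rewriting the 14 symbols of ryyrrrrryyrrrr one by one yields ryy rr rr ryy ryy ryy ryy ryy rr rr ryy ryy ryy ryy; concatenated:

ryyrrrrryyryyryyryyryyrrrrryyryyryyryy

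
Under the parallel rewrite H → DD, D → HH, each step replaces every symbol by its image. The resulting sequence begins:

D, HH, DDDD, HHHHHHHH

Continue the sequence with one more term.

Rewriting each symbol of HHHHHHHH: H→DD, H→DD, H→DD, H→DD, H→DD, H→DD, H→DD, H→DD, which concatenates to DD DD DD DD DD DD DD DD.

DDDDDDDDDDDDDDDD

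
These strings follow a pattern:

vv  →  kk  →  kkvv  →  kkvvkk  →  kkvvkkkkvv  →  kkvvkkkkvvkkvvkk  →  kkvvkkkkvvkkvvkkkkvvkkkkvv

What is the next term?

kkvvkkkkvvkkvvkkkkvvkkkkvvkkvvkkkkvvkkvvkk

From term 3 onward, concatenate the last term with the second-to-last: kk·vv = kkvv, kkvv·kk = kkvvkk, …
So term 8 is kkvvkkkkvvkkvvkkkkvvkkkkvv·kkvvkkkkvvkkvvkk.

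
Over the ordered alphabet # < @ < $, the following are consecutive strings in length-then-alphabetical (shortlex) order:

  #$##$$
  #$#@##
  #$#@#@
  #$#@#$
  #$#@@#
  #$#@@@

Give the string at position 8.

Stepping forward 2 times from #$#@@@: #$#@@@ → #$#@@$, then the target.

#$#@$#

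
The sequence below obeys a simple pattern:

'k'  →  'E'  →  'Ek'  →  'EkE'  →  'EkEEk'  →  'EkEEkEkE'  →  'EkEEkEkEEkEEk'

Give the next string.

Each term (from the third on) is the previous term followed by the one before it: term 3 = E·k = Ek.
The next term joins EkEEkEkEEkEEk and EkEEkEkE.

EkEEkEkEEkEEkEkEEkEkE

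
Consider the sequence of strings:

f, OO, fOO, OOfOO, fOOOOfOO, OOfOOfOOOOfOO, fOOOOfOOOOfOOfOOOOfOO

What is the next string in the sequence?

OOfOOfOOOOfOOfOOOOfOOOOfOOfOOOOfOO

From term 3 onward, concatenate the second-to-last term with the last: f·OO = fOO, OO·fOO = OOfOO, …
Continuing: OOfOOfOOOOfOO · fOOOOfOOOOfOOfOOOOfOO gives term 8.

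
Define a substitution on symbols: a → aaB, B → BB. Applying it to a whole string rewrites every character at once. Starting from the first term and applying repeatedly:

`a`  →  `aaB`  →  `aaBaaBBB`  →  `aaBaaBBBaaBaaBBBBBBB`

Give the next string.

Applying the rule to each of the 20 symbols of aaBaaBBBaaBaaBBBBBBB gives the pieces aaB aaB BB aaB aaB BB BB BB aaB aaB BB aaB aaB BB BB BB BB BB BB BB, which concatenate to the answer.

aaBaaBBBaaBaaBBBBBBBaaBaaBBBaaBaaBBBBBBBBBBBBBBB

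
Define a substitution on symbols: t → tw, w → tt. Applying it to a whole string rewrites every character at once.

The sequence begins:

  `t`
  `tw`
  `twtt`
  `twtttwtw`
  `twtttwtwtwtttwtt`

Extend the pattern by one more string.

twtttwtwtwtttwtttwtttwtwtwtttwtw

φ(twtttwtwtwtttwtt) expands symbol-by-symbol to tw tt tw tw tw tt tw tt tw tt tw tw tw tt tw tw; joining the 16 pieces gives the next term.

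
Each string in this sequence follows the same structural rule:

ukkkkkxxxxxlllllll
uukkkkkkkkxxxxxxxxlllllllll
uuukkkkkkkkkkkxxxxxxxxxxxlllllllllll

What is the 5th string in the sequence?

The n-th term is n-1 u's then 3n-1 k's then 3n-1 x's then 2n+3 l's, where the shown terms are n = 2, 3, 4.
Setting n = 6 gives 5, 17, 17, 15 characters in each block.

uuuuukkkkkkkkkkkkkkkkkxxxxxxxxxxxxxxxxxlllllllllllllll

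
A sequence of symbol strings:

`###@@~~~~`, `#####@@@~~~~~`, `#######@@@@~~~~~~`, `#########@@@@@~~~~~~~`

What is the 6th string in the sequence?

Term n consists of 2n-1 #'s, followed by n @'s, followed by n+2 ~'s, where the shown terms are n = 2, 3, 4, 5.
For term 6, n = 7, so the run lengths are 13, 7, 9.

#############@@@@@@@~~~~~~~~~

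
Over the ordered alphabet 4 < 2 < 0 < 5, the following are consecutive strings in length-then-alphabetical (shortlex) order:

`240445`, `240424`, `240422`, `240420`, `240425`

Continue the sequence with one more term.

Treat 240425 as a base-4 numeral over the given alphabet and add one, carrying through any trailing 5's.

240404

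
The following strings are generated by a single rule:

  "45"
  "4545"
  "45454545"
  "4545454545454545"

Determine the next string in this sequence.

45454545454545454545454545454545

Each string is two copies of the previous one concatenated.
One more doubling of 4545454545454545 gives the answer.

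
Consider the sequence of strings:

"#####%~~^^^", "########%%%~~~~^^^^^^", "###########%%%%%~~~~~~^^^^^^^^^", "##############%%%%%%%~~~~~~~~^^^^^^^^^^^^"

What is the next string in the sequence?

Reading off run lengths: # runs 5, 8, 11, 14; % runs 1, 3, 5, 7; ~ runs 2, 4, 6, 8; ^ runs 3, 6, 9, 12 — each is linear in n (n = 1, 2, …).
For the next term, n = 5, so the run lengths are 17, 9, 10, 15.

#################%%%%%%%%%~~~~~~~~~~^^^^^^^^^^^^^^^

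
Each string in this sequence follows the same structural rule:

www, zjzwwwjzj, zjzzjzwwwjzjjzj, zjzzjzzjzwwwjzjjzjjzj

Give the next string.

zjzzjzzjzzjzwwwjzjjzjjzjjzj

Every step adds zjz to the front and jzj to the end of the previous string.
One more step from zjzzjzzjzwwwjzjjzjjzj gives the answer.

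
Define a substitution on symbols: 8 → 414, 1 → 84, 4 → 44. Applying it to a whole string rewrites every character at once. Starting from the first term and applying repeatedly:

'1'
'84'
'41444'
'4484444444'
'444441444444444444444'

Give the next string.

Applying the rule to each of the 21 symbols of 444441444444444444444 gives the pieces 44 44 44 44 44 84 44 44 44 44 44 44 44 44 44 44 44 44 44 44 44, which concatenate to the answer.

444444444484444444444444444444444444444444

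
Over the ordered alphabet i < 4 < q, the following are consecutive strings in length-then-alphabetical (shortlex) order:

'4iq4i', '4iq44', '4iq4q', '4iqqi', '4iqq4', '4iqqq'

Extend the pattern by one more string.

44iii

Treat 4iqqq as a base-3 numeral over the given alphabet and add one, carrying through any trailing q's.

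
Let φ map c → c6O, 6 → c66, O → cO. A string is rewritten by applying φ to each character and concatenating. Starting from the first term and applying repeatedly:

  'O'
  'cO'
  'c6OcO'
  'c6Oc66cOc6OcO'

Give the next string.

φ(c6Oc66cOc6OcO) expands symbol-by-symbol to c6O c66 cO c6O c66 c66 c6O cO c6O c66 cO c6O cO; joining the 13 pieces gives the next term.

c6Oc66cOc6Oc66c66c6OcOc6Oc66cOc6OcO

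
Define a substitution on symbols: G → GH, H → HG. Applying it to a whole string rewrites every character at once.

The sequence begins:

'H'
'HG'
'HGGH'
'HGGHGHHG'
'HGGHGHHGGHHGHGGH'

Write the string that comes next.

HGGHGHHGGHHGHGGHGHHGHGGHHGGHGHHG

Applying the rule to each of the 16 symbols of HGGHGHHGGHHGHGGH gives the pieces HG GH GH HG GH HG HG GH GH HG HG GH HG GH GH HG, which concatenate to the answer.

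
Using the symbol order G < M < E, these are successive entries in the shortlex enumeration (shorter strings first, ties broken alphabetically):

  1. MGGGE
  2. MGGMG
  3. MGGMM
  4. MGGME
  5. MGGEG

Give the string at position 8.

Stepping forward 3 times from MGGEG: MGGEG → MGGEM → MGGEE, then the target.

MGMGG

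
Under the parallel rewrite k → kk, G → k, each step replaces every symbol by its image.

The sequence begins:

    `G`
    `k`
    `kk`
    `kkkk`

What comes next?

kkkkkkkk

Rewriting each symbol of kkkk: k→kk, k→kk, k→kk, k→kk, which concatenates to kk kk kk kk.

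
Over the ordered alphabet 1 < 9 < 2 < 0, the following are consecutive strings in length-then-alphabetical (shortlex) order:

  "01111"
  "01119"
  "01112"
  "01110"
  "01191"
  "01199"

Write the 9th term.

01121

Continuing the enumeration 3 steps past 01199: 01199 → 01192 → 01190 → (answer).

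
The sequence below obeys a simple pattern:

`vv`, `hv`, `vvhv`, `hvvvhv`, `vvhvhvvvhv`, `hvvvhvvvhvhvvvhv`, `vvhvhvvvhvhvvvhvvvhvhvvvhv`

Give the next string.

hvvvhvvvhvhvvvhvvvhvhvvvhvhvvvhvvvhvhvvvhv

From term 3 onward, concatenate the second-to-last term with the last: vv·hv = vvhv, hv·vvhv = hvvvhv, …
The next term joins hvvvhvvvhvhvvvhv and vvhvhvvvhvhvvvhvvvhvhvvvhv.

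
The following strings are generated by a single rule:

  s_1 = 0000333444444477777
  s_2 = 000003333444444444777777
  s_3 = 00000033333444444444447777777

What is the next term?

0000000333333444444444444477777777

The n-th term is n+1 0's then n 3's then 2n+1 4's then n+2 7's, where the shown terms are n = 3, 4, 5.
At n = 6 the blocks have lengths 7, 6, 13, 8.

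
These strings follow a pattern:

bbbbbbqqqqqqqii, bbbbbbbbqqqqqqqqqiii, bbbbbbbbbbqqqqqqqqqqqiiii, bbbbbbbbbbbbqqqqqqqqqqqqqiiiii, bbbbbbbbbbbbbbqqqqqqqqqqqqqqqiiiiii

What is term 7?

The n-th term is 2n b's then 2n+1 q's then n-1 i's, where the shown terms are n = 3, 4, 5, 6, 7.
For term 7, n = 9, so the run lengths are 18, 19, 8.

bbbbbbbbbbbbbbbbbbqqqqqqqqqqqqqqqqqqqiiiiiiii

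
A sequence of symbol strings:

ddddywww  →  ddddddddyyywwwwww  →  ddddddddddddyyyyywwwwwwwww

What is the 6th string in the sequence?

The n-th term is 4n d's then 2n-1 y's then 3n w's (n = 1, 2, …).
Setting n = 6 gives 24, 11, 18 characters in each block.

ddddddddddddddddddddddddyyyyyyyyyyywwwwwwwwwwwwwwwwww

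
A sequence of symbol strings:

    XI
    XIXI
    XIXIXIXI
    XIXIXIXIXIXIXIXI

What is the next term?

XIXIXIXIXIXIXIXIXIXIXIXIXIXIXIXI

Every step duplicates the string.
So the next term is two copies of XIXIXIXIXIXIXIXI.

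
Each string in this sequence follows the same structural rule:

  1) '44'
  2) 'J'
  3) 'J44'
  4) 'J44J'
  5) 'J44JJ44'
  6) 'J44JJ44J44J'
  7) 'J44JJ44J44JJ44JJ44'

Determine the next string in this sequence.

J44JJ44J44JJ44JJ44J44JJ44J44J

Each term (from the third on) is the previous term followed by the one before it: term 3 = J·44 = J44.
Continuing: J44JJ44J44JJ44JJ44 · J44JJ44J44J gives term 8.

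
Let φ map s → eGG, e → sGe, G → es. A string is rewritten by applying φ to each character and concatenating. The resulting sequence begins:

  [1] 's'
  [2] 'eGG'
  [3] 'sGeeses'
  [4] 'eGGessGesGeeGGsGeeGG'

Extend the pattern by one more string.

Rewriting the 20 symbols of eGGessGesGeeGGsGeeGG one by one yields sGe es es sGe eGG eGG es sGe eGG es sGe sGe es es eGG es sGe sGe es es; concatenated:

sGeesessGeeGGeGGessGeeGGessGesGeeseseGGessGesGeeses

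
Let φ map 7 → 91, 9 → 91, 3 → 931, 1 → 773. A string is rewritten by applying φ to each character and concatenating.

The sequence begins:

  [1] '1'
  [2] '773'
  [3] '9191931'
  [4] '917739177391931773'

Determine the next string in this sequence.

91773919193191773919193191773919317739191931

Replace each of the 18 characters of 917739177391931773 in place — 91 773 91 91 931 91 773 91 91 931 91 773 91 931 773 91 91 931 — and concatenate.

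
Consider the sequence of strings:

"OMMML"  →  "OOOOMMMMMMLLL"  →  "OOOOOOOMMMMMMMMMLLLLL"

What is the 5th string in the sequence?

OOOOOOOOOOOOOMMMMMMMMMMMMMMMLLLLLLLLL

The n-th term is 3n-2 O's then 3n M's then 2n-1 L's (n = 1, 2, …).
For term 5, n = 5, so the run lengths are 13, 15, 9.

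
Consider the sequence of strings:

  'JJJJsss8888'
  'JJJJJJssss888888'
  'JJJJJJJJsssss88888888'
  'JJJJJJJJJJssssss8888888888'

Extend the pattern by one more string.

Reading off run lengths: J runs 4, 6, 8, 10; s runs 3, 4, 5, 6; 8 runs 4, 6, 8, 10 — each is linear in n, where the shown terms are n = 2, 3, 4, 5.
For the next term, n = 6, so the run lengths are 12, 7, 12.

JJJJJJJJJJJJsssssss888888888888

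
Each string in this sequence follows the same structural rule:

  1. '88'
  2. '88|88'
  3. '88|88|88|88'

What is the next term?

88|88|88|88|88|88|88|88

s(k+1) = s(k)·|·s(k) — each term doubles the last with '|' between the halves.
One more doubling of 88|88|88|88 gives the answer.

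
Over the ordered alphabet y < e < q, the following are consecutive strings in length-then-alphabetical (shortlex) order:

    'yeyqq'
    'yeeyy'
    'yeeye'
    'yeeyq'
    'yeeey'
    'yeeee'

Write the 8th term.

yeeqy

Advancing 2 positions from yeeee through yeeee → yeeeq reaches term 8.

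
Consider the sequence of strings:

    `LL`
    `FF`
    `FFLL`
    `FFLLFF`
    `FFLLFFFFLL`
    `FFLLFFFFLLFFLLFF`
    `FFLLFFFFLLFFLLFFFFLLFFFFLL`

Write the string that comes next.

FFLLFFFFLLFFLLFFFFLLFFFFLLFFLLFFFFLLFFLLFF

This is a Fibonacci-style word recurrence s(k) = s(k−1)·s(k−2): e.g. FF·LL = FFLL.
The next term joins FFLLFFFFLLFFLLFFFFLLFFFFLL and FFLLFFFFLLFFLLFF.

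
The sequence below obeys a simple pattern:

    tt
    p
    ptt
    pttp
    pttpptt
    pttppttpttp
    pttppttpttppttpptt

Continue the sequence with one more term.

pttppttpttppttppttpttppttpttp

This is a Fibonacci-style word recurrence s(k) = s(k−1)·s(k−2): e.g. p·tt = ptt.
Continuing: pttppttpttppttpptt · pttppttpttp gives term 8.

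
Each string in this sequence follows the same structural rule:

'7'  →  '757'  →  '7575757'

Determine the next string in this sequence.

Every step duplicates the string with '5' between the halves.
So the next term is two copies of 7575757 with '5' between the halves.

757575757575757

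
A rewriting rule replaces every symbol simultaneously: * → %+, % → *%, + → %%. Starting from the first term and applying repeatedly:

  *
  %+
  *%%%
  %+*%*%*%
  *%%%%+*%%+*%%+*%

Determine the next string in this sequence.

Rewriting the 16 symbols of *%%%%+*%%+*%%+*% one by one yields %+ *% *% *% *% %% %+ *% *% %% %+ *% *% %% %+ *%; concatenated:

%+*%*%*%*%%%%+*%*%%%%+*%*%%%%+*%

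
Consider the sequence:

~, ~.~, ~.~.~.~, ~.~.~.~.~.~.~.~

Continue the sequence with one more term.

s(k+1) = s(k)·.·s(k) — each term doubles the last with '.' between the halves.
Doubling ~.~.~.~.~.~.~.~ with '.' between the halves:

~.~.~.~.~.~.~.~.~.~.~.~.~.~.~.~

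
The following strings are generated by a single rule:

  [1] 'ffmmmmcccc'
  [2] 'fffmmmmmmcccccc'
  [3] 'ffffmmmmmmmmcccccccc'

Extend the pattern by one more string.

fffffmmmmmmmmmmcccccccccc

Reading off run lengths: f runs 2, 3, 4; m runs 4, 6, 8; c runs 4, 6, 8 — each is linear in n (n = 1, 2, …).
At n = 4 the blocks have lengths 5, 10, 10.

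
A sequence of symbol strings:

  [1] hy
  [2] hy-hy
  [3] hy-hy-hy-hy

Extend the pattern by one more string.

Every step duplicates the string with '-' between the halves.
So the next term is two copies of hy-hy-hy-hy with '-' between the halves.

hy-hy-hy-hy-hy-hy-hy-hy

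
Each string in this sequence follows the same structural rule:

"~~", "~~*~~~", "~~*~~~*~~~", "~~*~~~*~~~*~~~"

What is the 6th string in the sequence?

~~*~~~*~~~*~~~*~~~*~~~

Every step adds ~~*~ at the front: s(k+1) = ~~*~·s(k).
From ~~*~~~*~~~*~~~, 2 further steps: ~~*~~~*~~~*~~~ → ~~*~~~*~~~*~~~*~~~ → (answer).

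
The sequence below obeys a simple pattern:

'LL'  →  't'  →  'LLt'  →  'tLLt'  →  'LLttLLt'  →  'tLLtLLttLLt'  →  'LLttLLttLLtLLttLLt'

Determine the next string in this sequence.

Each term (from the third on) is the two preceding terms concatenated in order: term 3 = LL·t = LLt.
So term 8 is tLLtLLttLLt·LLttLLttLLtLLttLLt.

tLLtLLttLLtLLttLLttLLtLLttLLt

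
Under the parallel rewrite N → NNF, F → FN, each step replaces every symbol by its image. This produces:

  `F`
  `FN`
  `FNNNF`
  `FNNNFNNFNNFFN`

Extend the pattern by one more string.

φ(FNNNFNNFNNFFN) expands symbol-by-symbol to FN NNF NNF NNF FN NNF NNF FN NNF NNF FN FN NNF; joining the 13 pieces gives the next term.

FNNNFNNFNNFFNNNFNNFFNNNFNNFFNFNNNF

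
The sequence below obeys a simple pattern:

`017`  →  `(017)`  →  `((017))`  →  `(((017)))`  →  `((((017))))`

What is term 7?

((((((017))))))

s(k+1) = (·s(k)·), so each term gains ( as a prefix and ) as a suffix.
From ((((017)))), 2 further steps: ((((017)))) → (((((017))))) → (answer).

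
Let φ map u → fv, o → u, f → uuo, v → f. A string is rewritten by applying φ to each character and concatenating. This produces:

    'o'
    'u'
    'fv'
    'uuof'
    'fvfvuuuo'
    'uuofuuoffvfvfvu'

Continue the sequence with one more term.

fvfvuuuofvfvuuuouuofuuofuuoffv

Replace each of the 15 characters of uuofuuoffvfvfvu in place — fv fv u uuo fv fv u uuo uuo f uuo f uuo f fv — and concatenate.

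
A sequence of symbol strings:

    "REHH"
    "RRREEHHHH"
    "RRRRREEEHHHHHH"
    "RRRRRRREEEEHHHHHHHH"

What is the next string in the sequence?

Term n consists of 2n-1 R's, followed by n E's, followed by 2n H's (n = 1, 2, …).
At n = 5 the blocks have lengths 9, 5, 10.

RRRRRRRRREEEEEHHHHHHHHHH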